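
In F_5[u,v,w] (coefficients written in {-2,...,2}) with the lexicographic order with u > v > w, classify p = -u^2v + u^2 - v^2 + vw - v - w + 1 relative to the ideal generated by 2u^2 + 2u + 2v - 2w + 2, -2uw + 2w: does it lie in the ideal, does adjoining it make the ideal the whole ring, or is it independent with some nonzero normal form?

-u^2v + u^2 - v^2 + vw - v - w + 1 is independent of I; its normal form modulo I is uv - u - v.

First compute the reduced Gröbner basis of I by Buchberger's algorithm.
f_1 = 2u^2 + 2u + 2v - 2w + 2, LT = u^2.
f_2 = -2uw + 2w, LT = uw.

S(f_1,f_2): lcm = u^2w. S = 2uw + vw - w^2 + w.
  leading term uw: subtract (-1)·f_2 from 2uw + vw - w^2 + w → vw - w^2 - 2w
  leading term vw: no divisor's leading term divides it; move vw to the remainder.
  leading term w^2: no divisor's leading term divides it; move -w^2 to the remainder.
  leading term w: no divisor's leading term divides it; move -2w to the remainder.
  remainder vw - w^2 - 2w ≠ 0; add h_3 = vw - w^2 - 2w to the basis.

The other S-polynomials (S(f_1,h_3), S(f_2,h_3)) all reduce to 0 modulo the current basis, so we have a Gröbner basis.
Inter-reduce: drop elements whose leading term is divisible by another's, tail-reduce, and make monic.
Reduced Gröbner basis: {u^2 + u + v - w + 1, uw - w, vw - w^2 - 2w}.
Label its elements g_1 = u^2 + u + v - w + 1, g_2 = uw - w, g_3 = vw - w^2 - 2w.

Reduce p = -u^2v + u^2 - v^2 + vw - v - w + 1 modulo G:
  leading term u^2v: subtract (-v)·g_1 from -u^2v + u^2 - v^2 + vw - v - w + 1 → u^2 + uv - w + 1
  leading term u^2: subtract (1)·g_1 from u^2 + uv - w + 1 → uv - u - v
  leading term uv: no divisor's leading term divides it; move uv to the remainder.
  leading term u: no divisor's leading term divides it; move -u to the remainder.
  leading term v: no divisor's leading term divides it; move -v to the remainder.
  normal form = uv - u - v.
The normal form is nonzero, so p ∉ I. Since p minus its normal form lies in I, I + (p) = I + (r) where r = uv - u - v; decide whether this ideal is the whole ring.
Run Buchberger on G together with r (pairs among the g_i already reduce to 0 since G is a Gröbner basis):
g_1 = u^2 + u + v - w + 1, LT = u^2.
g_2 = uw - w, LT = uw.
g_3 = vw - w^2 - 2w, LT = vw.
r = uv - u - v, LT = uv.

S(g_1,r): lcm = u^2v. S = u^2 + 2uv + v^2 - vw + v.
  leading term u^2: subtract (1)·g_1 from u^2 + 2uv + v^2 - vw + v → 2uv - u + v^2 - vw + w - 1
  leading term uv: subtract (2)·r from 2uv - u + v^2 - vw + w - 1 → u + v^2 - vw + 2v + w - 1
  leading term u: no divisor's leading term divides it; move u to the remainder.
  leading term v^2: no divisor's leading term divides it; move v^2 to the remainder.
  leading term vw: subtract (-1)·g_3 from -vw + 2v + w - 1 → 2v - w^2 - w - 1
  leading term v: no divisor's leading term divides it; move 2v to the remainder.
  leading term w^2: no divisor's leading term divides it; move -w^2 to the remainder.
  leading term w: no divisor's leading term divides it; move -w to the remainder.
  leading term 1: no divisor's leading term divides it; move -1 to the remainder.
  remainder u + v^2 + 2v - w^2 - w - 1 ≠ 0; add m_5 = u + v^2 + 2v - w^2 - w - 1 to the basis.

S(g_2,r): lcm = uvw. S = uw.
  leading term uw: subtract (1)·g_2 from uw → w
  leading term w: no divisor's leading term divides it; move w to the remainder.
  remainder w ≠ 0; add m_6 = w to the basis.

S(r,m_5): lcm = uv. S = -u - v^3 - 2v^2 + vw^2 + vw.
  leading term u: subtract (-1)·m_5 from -u - v^3 - 2v^2 + vw^2 + vw → -v^3 - v^2 + vw^2 + vw + 2v - w^2 - w - 1
  leading term v^3: no divisor's leading term divides it; move -v^3 to the remainder.
  leading term v^2: no divisor's leading term divides it; move -v^2 to the remainder.
  leading term vw^2: subtract (w)·g_3 from vw^2 + vw + 2v - w^2 - w - 1 → vw + 2v + w^3 + w^2 - w - 1
  leading term vw: subtract (1)·g_3 from vw + 2v + w^3 + w^2 - w - 1 → 2v + w^3 + 2w^2 + w - 1
  leading term v: no divisor's leading term divides it; move 2v to the remainder.
  leading term w^3: subtract (w^2)·m_6 from w^3 + 2w^2 + w - 1 → 2w^2 + w - 1
  leading term w^2: subtract (2w)·m_6 from 2w^2 + w - 1 → w - 1
  leading term w: subtract (1)·m_6 from w - 1 → -1
  leading term 1: no divisor's leading term divides it; move -1 to the remainder.
  remainder -v^3 - v^2 + 2v - 1 ≠ 0; add m_7 = -v^3 - v^2 + 2v - 1 to the basis.

The other S-polynomials (S(g_1,g_2), S(g_1,g_3), S(g_2,g_3), S(g_3,r), S(g_1,m_5), S(g_2,m_5), S(g_3,m_5), S(g_1,m_6), S(g_2,m_6), S(g_3,m_6), S(r,m_6), S(m_5,m_6), S(g_1,m_7), S(g_2,m_7), S(g_3,m_7), S(r,m_7), S(m_5,m_7), S(m_6,m_7)) all reduce to 0 modulo the current basis, so we have a Gröbner basis.
Inter-reduce: drop elements whose leading term is divisible by another's, tail-reduce, and make monic.
Reduced Gröbner basis: {u + v^2 + 2v - 1, v^3 + v^2 - 2v + 1, w}.
The reduced Gröbner basis of I + (p) is {u + v^2 + 2v - 1, v^3 + v^2 - 2v + 1, w} ≠ {1}, a proper ideal, so the enlarged system stays consistent: p is independent of I, with normal form uv - u - v.

Ideal membership is decidable via reduction modulo a Gröbner basis.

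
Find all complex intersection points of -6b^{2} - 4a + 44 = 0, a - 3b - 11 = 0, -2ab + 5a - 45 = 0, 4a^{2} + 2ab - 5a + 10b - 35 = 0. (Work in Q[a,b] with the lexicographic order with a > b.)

{(5, -2)}

Compute a lex Gröbner basis by Buchberger's algorithm.
f_1 = -4a - 6b^{2} + 44, LT = a.
f_2 = a - 3b - 11, LT = a.
f_3 = -2ab + 5a - 45, LT = ab.
f_4 = 4a^{2} + 2ab - 5a + 10b - 35, LT = a^{2}.

S(f_1,f_2): lcm = a. S = \tfrac{3}{2}b^{2} + 3b.
  leading term b^{2}: no divisor's leading term divides it; move \tfrac{3}{2}b^{2} to the remainder.
  leading term b: no divisor's leading term divides it; move 3b to the remainder.
  remainder \tfrac{3}{2}b^{2} + 3b ≠ 0; add h_5 = \tfrac{3}{2}b^{2} + 3b to the basis.

S(f_1,f_3): lcm = ab. S = \tfrac{5}{2}a + \tfrac{3}{2}b^{3} - 11b - \tfrac{45}{2}.
  leading term a: subtract (-\tfrac{5}{8})·f_1 from \tfrac{5}{2}a + \tfrac{3}{2}b^{3} - 11b - \tfrac{45}{2} → \tfrac{3}{2}b^{3} - \tfrac{15}{4}b^{2} - 11b + 5
  leading term b^{3}: subtract (b)·h_5 from \tfrac{3}{2}b^{3} - \tfrac{15}{4}b^{2} - 11b + 5 → -\tfrac{27}{4}b^{2} - 11b + 5
  leading term b^{2}: subtract (-\tfrac{9}{2})·h_5 from -\tfrac{27}{4}b^{2} - 11b + 5 → \tfrac{5}{2}b + 5
  leading term b: no divisor's leading term divides it; move \tfrac{5}{2}b to the remainder.
  leading term 1: no divisor's leading term divides it; move 5 to the remainder.
  remainder \tfrac{5}{2}b + 5 ≠ 0; add h_6 = \tfrac{5}{2}b + 5 to the basis.

The other S-polynomials (S(f_1,f_4), S(f_2,f_3), S(f_2,f_4), S(f_3,f_4), S(f_1,h_5), S(f_2,h_5), S(f_3,h_5), S(f_4,h_5), S(f_1,h_6), S(f_2,h_6), S(f_3,h_6), S(f_4,h_6), S(h_5,h_6)) all reduce to 0 modulo the current basis, so we have a Gröbner basis.
Inter-reduce: drop elements whose leading term is divisible by another's, tail-reduce, and make monic.
Reduced Gröbner basis: {a - 5, b + 2}.

Elimination: the polynomial b + 2 lies in the elimination ideal for b, so b ∈ {-2}. For each such b, the remaining basis elements (now univariate) give the rest of the solution.
  b = -2: the earlier basis element becomes a - 5 = 0, giving a = 5 — point (5, -2).
Each listed point satisfies every original equation (direct substitution).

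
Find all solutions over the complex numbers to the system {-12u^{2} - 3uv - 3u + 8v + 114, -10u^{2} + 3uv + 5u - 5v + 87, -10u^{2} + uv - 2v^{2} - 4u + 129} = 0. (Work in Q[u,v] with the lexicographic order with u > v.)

{(3, -3)}

Compute a lex Gröbner basis by Buchberger's algorithm.
f_1 = -12u^{2} - 3uv - 3u + 8v + 114, LT = u^{2}.
f_2 = -10u^{2} + 3uv + 5u - 5v + 87, LT = u^{2}.
f_3 = -10u^{2} + uv - 4u - 2v^{2} + 129, LT = u^{2}.

S(f_1,f_2): lcm = u^{2}. S = \tfrac{11}{20}uv + \tfrac{3}{4}u - \tfrac{7}{6}v - \tfrac{4}{5}.
  reduce S modulo (f_1, f_2, f_3):
  remainder \tfrac{11}{20}uv + \tfrac{3}{4}u - \tfrac{7}{6}v - \tfrac{4}{5} ≠ 0; add h_4 = \tfrac{11}{20}uv + \tfrac{3}{4}u - \tfrac{7}{6}v - \tfrac{4}{5} to the basis.

S(f_1,f_3): lcm = u^{2}. S = \tfrac{7}{20}uv - \tfrac{3}{20}u - \tfrac{1}{5}v^{2} - \tfrac{2}{3}v + \tfrac{17}{5}.
  reduce S modulo (f_1, f_2, f_3, h_4):
  remainder -\tfrac{69}{110}u - \tfrac{1}{5}v^{2} + \tfrac{5}{66}v + \tfrac{43}{11} ≠ 0; add h_5 = -\tfrac{69}{110}u - \tfrac{1}{5}v^{2} + \tfrac{5}{66}v + \tfrac{43}{11} to the basis.

S(f_1,h_4): lcm = u^{2}v. S = -\tfrac{15}{11}u^{2} + \tfrac{1}{4}uv^{2} + \tfrac{313}{132}uv + \tfrac{16}{11}u - \tfrac{2}{3}v^{2} - \tfrac{19}{2}v.
  reduce S modulo (f_1, f_2, f_3, h_4, h_5):
  remainder \tfrac{163}{506}v^{2} - \tfrac{11816}{2277}v - \tfrac{28033}{1518} ≠ 0; add h_6 = \tfrac{163}{506}v^{2} - \tfrac{11816}{2277}v - \tfrac{28033}{1518} to the basis.

S(f_3,h_4): lcm = u^{2}v. S = -\tfrac{15}{11}u^{2} - \tfrac{1}{10}uv^{2} + \tfrac{416}{165}uv + \tfrac{16}{11}u + \tfrac{1}{5}v^{3} - \tfrac{129}{10}v.
  reduce S modulo (f_1, f_2, f_3, h_4, h_5, h_6):
  remainder \tfrac{15116859319}{236729790}v + \tfrac{15116859319}{78909930} ≠ 0; add h_7 = \tfrac{15116859319}{236729790}v + \tfrac{15116859319}{78909930} to the basis.

The other S-polynomials (S(f_2,f_3), S(f_2,h_4), S(f_1,h_5), S(f_2,h_5), S(f_3,h_5), S(h_4,h_5), S(f_1,h_6), S(f_2,h_6), S(f_3,h_6), S(h_4,h_6), S(h_5,h_6), S(f_1,h_7), S(f_2,h_7), S(f_3,h_7), S(h_4,h_7), S(h_5,h_7), S(h_6,h_7)) all reduce to 0 modulo the current basis, so we have a Gröbner basis.
Inter-reduce: drop elements whose leading term is divisible by another's, tail-reduce, and make monic.
Reduced Gröbner basis: {u - 3, v + 3}.

Since the basis is lex-ordered, v + 3 is univariate in v. Its roots are {-3}. Back-substituting each root into the other basis elements fixes the other coordinates.
  v = -3: the earlier basis element becomes u - 3 = 0, giving u = 3 — point (3, -3).
A lex Gröbner basis triangularizes the system, enabling back-substitution.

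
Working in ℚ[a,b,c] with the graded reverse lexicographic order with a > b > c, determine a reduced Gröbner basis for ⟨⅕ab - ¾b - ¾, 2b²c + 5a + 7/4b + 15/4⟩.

f_1 = ⅕ab - ¾b - ¾, LT = ab.
f_2 = 2b²c + 5a + 7/4b + 15/4, LT = b²c.

S(f_1,f_2): lcm = ab²c. S = -15/4b²c - 5/2a² - ⅞ab - 15/4bc - 15/8a.
  leading term b²c: subtract (-15/8)·f_2 from -15/4b²c - 5/2a² - ⅞ab - 15/4bc - 15/8a → -5/2a² - ⅞ab - 15/4bc + 15/2a + 105/32b + 225/32
  leading term a²: no divisor's leading term divides it; move -5/2a² to the remainder.
  leading term ab: subtract (-35/8)·f_1 from -⅞ab - 15/4bc + 15/2a + 105/32b + 225/32 → -15/4bc + 15/2a + 15/4
  leading term bc: no divisor's leading term divides it; move -15/4bc to the remainder.
  leading term a: no divisor's leading term divides it; move 15/2a to the remainder.
  leading term 1: no divisor's leading term divides it; move 15/4 to the remainder.
  remainder -5/2a² - 15/4bc + 15/2a + 15/4 ≠ 0; add g_3 = -5/2a² - 15/4bc + 15/2a + 15/4 to the basis.

The other S-polynomials (S(f_1,g_3), S(f_2,g_3)) all reduce to 0 modulo the current basis, so we have a Gröbner basis.

G = {b²c + 5/2a + ⅞b + 15/8, a² + 3/2bc - 3a - 3/2, ab - 15/4b - 15/4}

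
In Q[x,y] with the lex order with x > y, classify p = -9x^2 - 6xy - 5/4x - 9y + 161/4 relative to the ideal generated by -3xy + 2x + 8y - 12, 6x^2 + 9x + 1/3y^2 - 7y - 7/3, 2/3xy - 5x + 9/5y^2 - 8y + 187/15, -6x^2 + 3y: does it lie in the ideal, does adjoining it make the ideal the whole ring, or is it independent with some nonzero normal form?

-9x^2 - 6xy - 5/4x - 9y + 161/4 lies in I (it reduces to 0).

First compute the reduced Gröbner basis of I by Buchberger's algorithm.
f_1 = -3xy + 2x + 8y - 12, LT = xy.
f_2 = 6x^2 + 9x + 1/3y^2 - 7y - 7/3, LT = x^2.
f_3 = 2/3xy - 5x + 9/5y^2 - 8y + 187/15, LT = xy.
f_4 = -6x^2 + 3y, LT = x^2.

S(f_1,f_2): lcm = x^2y. S = -2/3x^2 - 25/6xy + 4x - 1/18y^3 + 7/6y^2 + 7/18y.
  leading term x^2: subtract (-1/9)·f_2 from -2/3x^2 - 25/6xy + 4x - 1/18y^3 + 7/6y^2 + 7/18y → -25/6xy + 5x - 1/18y^3 + 65/54y^2 - 7/18y - 7/27
  leading term xy: subtract (25/18)·f_1 from -25/6xy + 5x - 1/18y^3 + 65/54y^2 - 7/18y - 7/27 → 20/9x - 1/18y^3 + 65/54y^2 - 23/2y + 443/27
  leading term x: no divisor's leading term divides it; move 20/9x to the remainder.
  leading term y^3: no divisor's leading term divides it; move -1/18y^3 to the remainder.
  leading term y^2: no divisor's leading term divides it; move 65/54y^2 to the remainder.
  leading term y: no divisor's leading term divides it; move -23/2y to the remainder.
  leading term 1: no divisor's leading term divides it; move 443/27 to the remainder.
  remainder 20/9x - 1/18y^3 + 65/54y^2 - 23/2y + 443/27 ≠ 0; add h_5 = 20/9x - 1/18y^3 + 65/54y^2 - 23/2y + 443/27 to the basis.

S(f_1,f_3): lcm = xy. S = 41/6x - 27/10y^2 + 28/3y - 147/10.
  leading term x: subtract (123/40)·h_5 from 41/6x - 27/10y^2 + 28/3y - 147/10 → 41/240y^3 - 4609/720y^2 + 10727/240y - 4691/72
  leading term y^3: no divisor's leading term divides it; move 41/240y^3 to the remainder.
  leading term y^2: no divisor's leading term divides it; move -4609/720y^2 to the remainder.
  leading term y: no divisor's leading term divides it; move 10727/240y to the remainder.
  leading term 1: no divisor's leading term divides it; move -4691/72 to the remainder.
  remainder 41/240y^3 - 4609/720y^2 + 10727/240y - 4691/72 ≠ 0; add h_6 = 41/240y^3 - 4609/720y^2 + 10727/240y - 4691/72 to the basis.

S(f_1,f_4): lcm = x^2y. S = -2/3x^2 - 8/3xy + 4x + 1/2y^2.
  leading term x^2: subtract (-1/9)·f_2 from -2/3x^2 - 8/3xy + 4x + 1/2y^2 → -8/3xy + 5x + 29/54y^2 - 7/9y - 7/27
  leading term xy: subtract (8/9)·f_1 from -8/3xy + 5x + 29/54y^2 - 7/9y - 7/27 → 29/9x + 29/54y^2 - 71/9y + 281/27
  leading term x: subtract (29/20)·h_5 from 29/9x + 29/54y^2 - 71/9y + 281/27 → 29/360y^3 - 29/24y^2 + 3163/360y - 803/60
  leading term y^3: subtract (58/123)·h_6 from 29/360y^3 - 29/24y^2 + 3163/360y - 803/60 → 20039/11070y^2 - 4535/369y + 95972/5535
  leading term y^2: no divisor's leading term divides it; move 20039/11070y^2 to the remainder.
  leading term y: no divisor's leading term divides it; move -4535/369y to the remainder.
  leading term 1: no divisor's leading term divides it; move 95972/5535 to the remainder.
  remainder 20039/11070y^2 - 4535/369y + 95972/5535 ≠ 0; add h_7 = 20039/11070y^2 - 4535/369y + 95972/5535 to the basis.

S(f_2,f_3): lcm = x^2y. S = 15/2x^2 - 27/10xy^2 + 27/2xy - 187/10x + 1/18y^3 - 7/6y^2 - 7/18y.
  leading term x^2: subtract (5/4)·f_2 from 15/2x^2 - 27/10xy^2 + 27/2xy - 187/10x + 1/18y^3 - 7/6y^2 - 7/18y → -27/10xy^2 + 27/2xy - 599/20x + 1/18y^3 - 19/12y^2 + 301/36y + 35/12
  leading term xy^2: subtract (9/10y)·f_1 from -27/10xy^2 + 27/2xy - 599/20x + 1/18y^3 - 19/12y^2 + 301/36y + 35/12 → 117/10xy - 599/20x + 1/18y^3 - 527/60y^2 + 3449/180y + 35/12
  leading term xy: subtract (-39/10)·f_1 from 117/10xy - 599/20x + 1/18y^3 - 527/60y^2 + 3449/180y + 35/12 → -443/20x + 1/18y^3 - 527/60y^2 + 1813/36y - 2633/60
  leading term x: subtract (-3987/400)·h_5 from -443/20x + 1/18y^3 - 527/60y^2 + 1813/36y - 2633/60 → -3587/7200y^3 + 1543/480y^2 - 462709/7200y + 47863/400
  leading term y^3: subtract (-3587/1230)·h_6 from -3587/7200y^3 + 1543/480y^2 - 462709/7200y + 47863/400 → -855353/55350y^2 + 487667/7380y - 3893593/55350
  leading term y^2: subtract (-855353/100195)·h_7 from -855353/55350y^2 + 487667/7380y - 3893593/55350 → -15565703/400780y + 15565703/200390
  leading term y: no divisor's leading term divides it; move -15565703/400780y to the remainder.
  leading term 1: no divisor's leading term divides it; move 15565703/200390 to the remainder.
  remainder -15565703/400780y + 15565703/200390 ≠ 0; add h_8 = -15565703/400780y + 15565703/200390 to the basis.

The other S-polynomials (S(f_2,f_4), S(f_3,f_4), S(f_1,h_5), S(f_2,h_5), S(f_3,h_5), S(f_4,h_5), S(f_1,h_6), S(f_2,h_6), S(f_3,h_6), S(f_4,h_6), S(h_5,h_6), S(f_1,h_7), S(f_2,h_7), S(f_3,h_7), S(f_4,h_7), S(h_5,h_7), S(h_6,h_7), S(f_1,h_8), S(f_2,h_8), S(f_3,h_8), S(f_4,h_8), S(h_5,h_8), S(h_6,h_8), S(h_7,h_8)) all reduce to 0 modulo the current basis, so we have a Gröbner basis.
Inter-reduce: drop elements whose leading term is divisible by another's, tail-reduce, and make monic.
Reduced Gröbner basis: {x - 1, y - 2}.
Label its elements g_1 = x - 1, g_2 = y - 2.

Reduce p = -9x^2 - 6xy - 5/4x - 9y + 161/4 modulo G:
  leading term x^2: subtract (-9x)·g_1 from -9x^2 - 6xy - 5/4x - 9y + 161/4 → -6xy - 41/4x - 9y + 161/4
  leading term xy: subtract (-6y)·g_1 from -6xy - 41/4x - 9y + 161/4 → -41/4x - 15y + 161/4
  leading term x: subtract (-41/4)·g_1 from -41/4x - 15y + 161/4 → -15y + 30
  leading term y: subtract (-15)·g_2 from -15y + 30 → 0
  normal form = 0.
Since the normal form is 0, p ∈ I.

The remainder on division by a Gröbner basis is unique — it is the normal form.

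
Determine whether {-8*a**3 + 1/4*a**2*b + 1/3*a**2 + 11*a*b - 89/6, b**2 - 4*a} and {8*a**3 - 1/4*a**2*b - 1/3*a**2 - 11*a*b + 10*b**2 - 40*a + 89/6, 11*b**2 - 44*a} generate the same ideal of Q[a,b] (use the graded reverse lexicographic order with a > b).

Yes, the ideals are equal.

Since reduced Gröbner bases are canonical representatives of ideals under a given ordering, it suffices to compute and compare them.
Buchberger on the first generating set:
f_1 = -8*a**3 + 1/4*a**2*b + 1/3*a**2 + 11*a*b - 89/6, LT = a**3.
f_2 = b**2 - 4*a, LT = b**2.

The S-polynomials (S(f_1,f_2)) all reduce to 0 modulo the current basis, so we have a Gröbner basis.
Inter-reduce: drop elements whose leading term is divisible by another's, tail-reduce, and make monic.
Reduced Gröbner basis: {a**3 - 1/32*a**2*b - 1/24*a**2 - 11/8*a*b + 89/48, b**2 - 4*a}.

Buchberger on the second generating set:
h_1 = 8*a**3 - 1/4*a**2*b - 1/3*a**2 - 11*a*b + 10*b**2 - 40*a + 89/6, LT = a**3.
h_2 = 11*b**2 - 44*a, LT = b**2.

The S-polynomials (S(h_1,h_2)) all reduce to 0 modulo the current basis, so we have a Gröbner basis.
Inter-reduce: drop elements whose leading term is divisible by another's, tail-reduce, and make monic.
Reduced Gröbner basis: {a**3 - 1/32*a**2*b - 1/24*a**2 - 11/8*a*b + 89/48, b**2 - 4*a}.

The two bases agree; hence the ideals are identical.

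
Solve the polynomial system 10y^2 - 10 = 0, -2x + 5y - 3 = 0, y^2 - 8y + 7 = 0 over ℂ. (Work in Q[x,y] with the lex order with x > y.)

{(1, 1)}

Compute a lex Gröbner basis by Buchberger's algorithm.
f_1 = 10y^2 - 10, LT = y^2.
f_2 = -2x + 5y - 3, LT = x.
f_3 = y^2 - 8y + 7, LT = y^2.

S(f_1,f_3): lcm = y^2. S = 8y - 8.
  leading term y: no divisor's leading term divides it; move 8y to the remainder.
  leading term 1: no divisor's leading term divides it; move -8 to the remainder.
  remainder 8y - 8 ≠ 0; add h_4 = 8y - 8 to the basis.

The other S-polynomials (S(f_1,f_2), S(f_2,f_3), S(f_1,h_4), S(f_2,h_4), S(f_3,h_4)) all reduce to 0 modulo the current basis, so we have a Gröbner basis.
Inter-reduce: drop elements whose leading term is divisible by another's, tail-reduce, and make monic.
Reduced Gröbner basis: {x - 1, y - 1}.

Since the basis is lex-ordered, y - 1 is univariate in y. Its roots are {1}. Back-substituting each root into the other basis elements fixes the other coordinates.
  y = 1: the earlier basis element becomes x - 1 = 0, giving x = 1 — point (1, 1).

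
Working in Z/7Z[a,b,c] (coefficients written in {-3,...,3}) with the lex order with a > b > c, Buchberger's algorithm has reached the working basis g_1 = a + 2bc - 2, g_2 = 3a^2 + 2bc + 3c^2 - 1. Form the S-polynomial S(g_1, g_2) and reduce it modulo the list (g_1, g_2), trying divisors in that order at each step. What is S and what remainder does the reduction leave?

S(g_1, g_2) = 2abc - 2a - 3bc - c^2 - 2; remainder on division = 3b^2c^2 - 2bc - c^2 + 1.

lcm(LM(g_1), LM(g_2)) = a^2.
S = (lcm/LT(g_1))·g_1 − (lcm/LT(g_2))·g_2 = 2abc - 2a - 3bc - c^2 - 2.
Reduce S modulo (g_1, g_2) in that order:
  leading term abc: subtract (2bc)·g_1 from 2abc - 2a - 3bc - c^2 - 2 → -2a + 3b^2c^2 + bc - c^2 - 2
  leading term a: subtract (-2)·g_1 from -2a + 3b^2c^2 + bc - c^2 - 2 → 3b^2c^2 - 2bc - c^2 + 1
  leading term b^2c^2: no divisor's leading term divides it; move 3b^2c^2 to the remainder.
  leading term bc: no divisor's leading term divides it; move -2bc to the remainder.
  leading term c^2: no divisor's leading term divides it; move -c^2 to the remainder.
  leading term 1: no divisor's leading term divides it; move 1 to the remainder.
The remainder 3b^2c^2 - 2bc - c^2 + 1 is nonzero, so it would be added as the next basis element.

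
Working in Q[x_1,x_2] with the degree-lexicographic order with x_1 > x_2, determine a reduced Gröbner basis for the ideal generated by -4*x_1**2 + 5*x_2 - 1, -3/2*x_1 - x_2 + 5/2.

The reduced Gröbner basis is the canonical form of the ideal for this ordering.

f_1 = -4*x_1**2 + 5*x_2 - 1, LT = x_1**2.
f_2 = -3/2*x_1 - x_2 + 5/2, LT = x_1.

S(f_1,f_2): lcm = x_1**2. S = -2/3*x_1*x_2 + 5/3*x_1 - 5/4*x_2 + 1/4.
  leading term x_1*x_2: subtract (4/9*x_2)·f_2 from -2/3*x_1*x_2 + 5/3*x_1 - 5/4*x_2 + 1/4 → 4/9*x_2**2 + 5/3*x_1 - 85/36*x_2 + 1/4
  leading term x_2**2: no divisor's leading term divides it; move 4/9*x_2**2 to the remainder.
  leading term x_1: subtract (-10/9)·f_2 from 5/3*x_1 - 85/36*x_2 + 1/4 → -125/36*x_2 + 109/36
  leading term x_2: no divisor's leading term divides it; move -125/36*x_2 to the remainder.
  leading term 1: no divisor's leading term divides it; move 109/36 to the remainder.
  remainder 4/9*x_2**2 - 125/36*x_2 + 109/36 ≠ 0; add g_3 = 4/9*x_2**2 - 125/36*x_2 + 109/36 to the basis.

The other S-polynomials (S(f_1,g_3), S(f_2,g_3)) all reduce to 0 modulo the current basis, so we have a Gröbner basis.
Inter-reduce: drop elements whose leading term is divisible by another's, tail-reduce, and make monic.

G = {x_2**2 - 125/16*x_2 + 109/16, x_1 + 2/3*x_2 - 5/3}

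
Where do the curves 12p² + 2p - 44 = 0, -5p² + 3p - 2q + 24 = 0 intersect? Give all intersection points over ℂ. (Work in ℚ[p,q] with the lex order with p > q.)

Compute a lex Gröbner basis by Buchberger's algorithm.
f_1 = 12p² + 2p - 44, LT = p².
f_2 = -5p² + 3p - 2q + 24, LT = p².

S(f_1,f_2): lcm = p². S = 23/30p - ⅖q + 17/15.
  reduce S modulo (f_1, f_2):
  remainder 23/30p - ⅖q + 17/15 ≠ 0; add h_3 = 23/30p - ⅖q + 17/15 to the basis.

S(f_1,h_3): lcm = p². S = 12/23pq - 181/138p - 11/3.
  reduce S modulo (f_1, f_2, h_3):
  remainder 144/529q² - 770/529q - 914/529 ≠ 0; add h_4 = 144/529q² - 770/529q - 914/529 to the basis.

The other S-polynomials (S(f_2,h_3), S(f_1,h_4), S(f_2,h_4), S(h_3,h_4)) all reduce to 0 modulo the current basis, so we have a Gröbner basis.
Inter-reduce: drop elements whose leading term is divisible by another's, tail-reduce, and make monic.
Reduced Gröbner basis: {p - 12/23q + 34/23, q² - 385/72q - 457/72}.

From the last basis element, q² - 385/72q - 457/72 = 0, so q takes values in {-1, 457/72}. Each choice, substituted upward through the basis, yields the corresponding point(s) of the solution set.
  q = -1: the earlier basis element becomes p + 2 = 0, giving p = -2 — point (-2, -1).
  q = 457/72: the earlier basis element becomes p - 11/6 = 0, giving p = 11/6 — point (11/6, 457/72).

{(-2, -1), (11/6, 457/72)}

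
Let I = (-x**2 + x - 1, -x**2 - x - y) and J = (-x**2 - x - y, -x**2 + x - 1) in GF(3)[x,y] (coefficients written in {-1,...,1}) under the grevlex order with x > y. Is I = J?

Yes, the ideals are equal.

Equality of ideals is decidable: compute both reduced Gröbner bases (unique for the ordering) and check whether they agree.
Buchberger on the first generating set:
f_1 = -x**2 + x - 1, LT = x**2.
f_2 = -x**2 - x - y, LT = x**2.

S(f_1,f_2): lcm = x**2. S = x - y + 1.
  leading term x: no divisor's leading term divides it; move x to the remainder.
  leading term y: no divisor's leading term divides it; move -y to the remainder.
  leading term 1: no divisor's leading term divides it; move 1 to the remainder.
  remainder x - y + 1 ≠ 0; add g_3 = x - y + 1 to the basis.

S(f_1,g_3): lcm = x**2. S = x*y + x + 1.
  leading term x*y: subtract (y)·g_3 from x*y + x + 1 → y**2 + x - y + 1
  leading term y**2: no divisor's leading term divides it; move y**2 to the remainder.
  leading term x: subtract (1)·g_3 from x - y + 1 → 0
  remainder y**2 ≠ 0; add g_4 = y**2 to the basis.

The other S-polynomials (S(f_2,g_3), S(f_1,g_4), S(f_2,g_4), S(g_3,g_4)) all reduce to 0 modulo the current basis, so we have a Gröbner basis.
Inter-reduce: drop elements whose leading term is divisible by another's, tail-reduce, and make monic.
Reduced Gröbner basis: {y**2, x - y + 1}.

Buchberger on the second generating set:
h_1 = -x**2 - x - y, LT = x**2.
h_2 = -x**2 + x - 1, LT = x**2.

S(h_1,h_2): lcm = x**2. S = -x + y - 1.
  leading term x: no divisor's leading term divides it; move -x to the remainder.
  leading term y: no divisor's leading term divides it; move y to the remainder.
  leading term 1: no divisor's leading term divides it; move -1 to the remainder.
  remainder -x + y - 1 ≠ 0; add k_3 = -x + y - 1 to the basis.

S(h_1,k_3): lcm = x**2. S = x*y + y.
  leading term x*y: subtract (-y)·k_3 from x*y + y → y**2
  leading term y**2: no divisor's leading term divides it; move y**2 to the remainder.
  remainder y**2 ≠ 0; add k_4 = y**2 to the basis.

The other S-polynomials (S(h_2,k_3), S(h_1,k_4), S(h_2,k_4), S(k_3,k_4)) all reduce to 0 modulo the current basis, so we have a Gröbner basis.
Inter-reduce: drop elements whose leading term is divisible by another's, tail-reduce, and make monic.
Reduced Gröbner basis: {y**2, x - y + 1}.

The two bases agree; hence the ideals are identical.
The same test decides containment: I ⊆ J iff every generator of I reduces to 0 modulo a Gröbner basis of J.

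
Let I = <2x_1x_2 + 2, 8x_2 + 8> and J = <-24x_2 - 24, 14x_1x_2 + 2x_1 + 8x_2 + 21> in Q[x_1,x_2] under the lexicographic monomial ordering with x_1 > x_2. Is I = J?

Two ideals are equal iff their reduced Gröbner bases coincide (the reduced basis is unique for a fixed ordering).
Buchberger on the first generating set:
f_1 = 2x_1x_2 + 2, LT = x_1x_2.
f_2 = 8x_2 + 8, LT = x_2.

S(f_1,f_2): lcm = x_1x_2. S = -x_1 + 1.
  reduce S modulo (f_1, f_2):
  remainder -x_1 + 1 ≠ 0; add g_3 = -x_1 + 1 to the basis.

The other S-polynomials (S(f_1,g_3), S(f_2,g_3)) all reduce to 0 modulo the current basis, so we have a Gröbner basis.
Inter-reduce: drop elements whose leading term is divisible by another's, tail-reduce, and make monic.
Reduced Gröbner basis: {x_1 - 1, x_2 + 1}.

Buchberger on the second generating set:
h_1 = -24x_2 - 24, LT = x_2.
h_2 = 14x_1x_2 + 2x_1 + 8x_2 + 21, LT = x_1x_2.

S(h_1,h_2): lcm = x_1x_2. S = 6/7x_1 - 4/7x_2 - 3/2.
  reduce S modulo (h_1, h_2):
  remainder 6/7x_1 - 13/14 ≠ 0; add k_3 = 6/7x_1 - 13/14 to the basis.

The other S-polynomials (S(h_1,k_3), S(h_2,k_3)) all reduce to 0 modulo the current basis, so we have a Gröbner basis.
Inter-reduce: drop elements whose leading term is divisible by another's, tail-reduce, and make monic.
Reduced Gröbner basis: {x_1 - 13/12, x_2 + 1}.

Since the reduced bases disagree, the two ideals are not the same.

No, the ideals differ.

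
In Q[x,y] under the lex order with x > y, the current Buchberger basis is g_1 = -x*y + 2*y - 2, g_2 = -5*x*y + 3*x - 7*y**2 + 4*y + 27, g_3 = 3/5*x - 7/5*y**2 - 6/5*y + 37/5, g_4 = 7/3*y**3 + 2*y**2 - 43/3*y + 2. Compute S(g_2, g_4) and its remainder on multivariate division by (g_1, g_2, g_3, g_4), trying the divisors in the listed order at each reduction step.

lcm(LM(g_2), LM(g_4)) = x*y**3.
S = (lcm/LT(g_2))·g_2 − (lcm/LT(g_4))·g_4 = -51/35*x*y**2 + 43/7*x*y - 6/7*x + 7/5*y**4 - 4/5*y**3 - 27/5*y**2.
Reduce S modulo (g_1, g_2, g_3, g_4) in that order:
  leading term x*y**2: subtract (51/35*y)·g_1 from -51/35*x*y**2 + 43/7*x*y - 6/7*x + 7/5*y**4 - 4/5*y**3 - 27/5*y**2 → 43/7*x*y - 6/7*x + 7/5*y**4 - 4/5*y**3 - 291/35*y**2 + 102/35*y
  leading term x*y: subtract (-43/7)·g_1 from 43/7*x*y - 6/7*x + 7/5*y**4 - 4/5*y**3 - 291/35*y**2 + 102/35*y → -6/7*x + 7/5*y**4 - 4/5*y**3 - 291/35*y**2 + 76/5*y - 86/7
  leading term x: subtract (-10/7)·g_3 from -6/7*x + 7/5*y**4 - 4/5*y**3 - 291/35*y**2 + 76/5*y - 86/7 → 7/5*y**4 - 4/5*y**3 - 361/35*y**2 + 472/35*y - 12/7
  leading term y**4: subtract (3/5*y)·g_4 from 7/5*y**4 - 4/5*y**3 - 361/35*y**2 + 472/35*y - 12/7 → -2*y**3 - 12/7*y**2 + 86/7*y - 12/7
  leading term y**3: subtract (-6/7)·g_4 from -2*y**3 - 12/7*y**2 + 86/7*y - 12/7 → 0
The remainder is 0, so this S-polynomial contributes no new basis element.

S(g_2, g_4) = -51/35*x*y**2 + 43/7*x*y - 6/7*x + 7/5*y**4 - 4/5*y**3 - 27/5*y**2; remainder on division = 0.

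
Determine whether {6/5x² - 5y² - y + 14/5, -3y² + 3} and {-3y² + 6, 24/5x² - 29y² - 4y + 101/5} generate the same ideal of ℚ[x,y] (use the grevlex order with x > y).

No, the ideals differ.

For a fixed monomial order, each ideal has a unique reduced Gröbner basis; comparing bases decides equality.
Buchberger on the first generating set:
f_1 = 6/5x² - 5y² - y + 14/5, LT = x².
f_2 = -3y² + 3, LT = y².

S(f_1,f_2): leading monomials are coprime, so the S-polynomial reduces to 0 (Buchberger's first criterion).
Every S-polynomial of the final basis reduces to 0, so we have a Gröbner basis.
Inter-reduce: drop elements whose leading term is divisible by another's, tail-reduce, and make monic.
Reduced Gröbner basis: {x² - ⅚y - 11/6, y² - 1}.

Buchberger on the second generating set:
h_1 = -3y² + 6, LT = y².
h_2 = 24/5x² - 29y² - 4y + 101/5, LT = x².

S(h_1,h_2): leading monomials are coprime, so the S-polynomial reduces to 0 (Buchberger's first criterion).
Every S-polynomial of the final basis reduces to 0, so we have a Gröbner basis.
Inter-reduce: drop elements whose leading term is divisible by another's, tail-reduce, and make monic.
Reduced Gröbner basis: {x² - ⅚y - 63/8, y² - 2}.

The bases are distinct; the ideals are different.
The same test decides containment: I ⊆ J iff every generator of I reduces to 0 modulo a Gröbner basis of J.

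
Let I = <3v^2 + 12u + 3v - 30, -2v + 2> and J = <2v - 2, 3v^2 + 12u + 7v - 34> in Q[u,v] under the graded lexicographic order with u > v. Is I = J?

Since reduced Gröbner bases are canonical representatives of ideals under a given ordering, it suffices to compute and compare them.
Buchberger on the first generating set:
f_1 = 3v^2 + 12u + 3v - 30, LT = v^2.
f_2 = -2v + 2, LT = v.

S(f_1,f_2): lcm = v^2. S = 4u + 2v - 10.
  leading term u: no divisor's leading term divides it; move 4u to the remainder.
  leading term v: subtract (-1)·f_2 from 2v - 10 → -8
  leading term 1: no divisor's leading term divides it; move -8 to the remainder.
  remainder 4u - 8 ≠ 0; add g_3 = 4u - 8 to the basis.

S(f_1,g_3): leading monomials are coprime, so the S-polynomial reduces to 0 (Buchberger's first criterion).
S(f_2,g_3): leading monomials are coprime, so the S-polynomial reduces to 0 (Buchberger's first criterion).
Every S-polynomial of the final basis reduces to 0, so we have a Gröbner basis.
Inter-reduce: drop elements whose leading term is divisible by another's, tail-reduce, and make monic.
Reduced Gröbner basis: {u - 2, v - 1}.

Buchberger on the second generating set:
h_1 = 2v - 2, LT = v.
h_2 = 3v^2 + 12u + 7v - 34, LT = v^2.

S(h_1,h_2): lcm = v^2. S = -4u - 10/3v + 34/3.
  leading term u: no divisor's leading term divides it; move -4u to the remainder.
  leading term v: subtract (-5/3)·h_1 from -10/3v + 34/3 → 8
  leading term 1: no divisor's leading term divides it; move 8 to the remainder.
  remainder -4u + 8 ≠ 0; add k_3 = -4u + 8 to the basis.

S(h_1,k_3): leading monomials are coprime, so the S-polynomial reduces to 0 (Buchberger's first criterion).
S(h_2,k_3): leading monomials are coprime, so the S-polynomial reduces to 0 (Buchberger's first criterion).
Every S-polynomial of the final basis reduces to 0, so we have a Gröbner basis.
Inter-reduce: drop elements whose leading term is divisible by another's, tail-reduce, and make monic.
Reduced Gröbner basis: {u - 2, v - 1}.

Same reduced basis, so the two generating sets span the same ideal.

Yes, the ideals are equal.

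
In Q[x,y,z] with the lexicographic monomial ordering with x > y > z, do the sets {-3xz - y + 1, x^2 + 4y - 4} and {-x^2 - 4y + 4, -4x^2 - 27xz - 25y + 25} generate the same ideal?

Yes, the ideals are equal.

Equality of ideals is decidable: compute both reduced Gröbner bases (unique for the ordering) and check whether they agree.
Buchberger on the first generating set:
f_1 = -3xz - y + 1, LT = xz.
f_2 = x^2 + 4y - 4, LT = x^2.

S(f_1,f_2): lcm = x^2z. S = 1/3xy - 1/3x - 4yz + 4z.
  reduce S modulo (f_1, f_2):
  remainder 1/3xy - 1/3x - 4yz + 4z ≠ 0; add g_3 = 1/3xy - 1/3x - 4yz + 4z to the basis.

S(f_1,g_3): lcm = xyz. S = xz + 1/3y^2 + 12yz^2 - 1/3y - 12z^2.
  reduce S modulo (f_1, f_2, g_3):
  remainder 1/3y^2 + 12yz^2 - 2/3y - 12z^2 + 1/3 ≠ 0; add g_4 = 1/3y^2 + 12yz^2 - 2/3y - 12z^2 + 1/3 to the basis.

The other S-polynomials (S(f_2,g_3), S(f_1,g_4), S(f_2,g_4), S(g_3,g_4)) all reduce to 0 modulo the current basis, so we have a Gröbner basis.
Inter-reduce: drop elements whose leading term is divisible by another's, tail-reduce, and make monic.
Reduced Gröbner basis: {x^2 + 4y - 4, xy - x - 12yz + 12z, xz + 1/3y - 1/3, y^2 + 36yz^2 - 2y - 36z^2 + 1}.

Buchberger on the second generating set:
h_1 = -x^2 - 4y + 4, LT = x^2.
h_2 = -4x^2 - 27xz - 25y + 25, LT = x^2.

S(h_1,h_2): lcm = x^2. S = -27/4xz - 9/4y + 9/4.
  reduce S modulo (h_1, h_2):
  remainder -27/4xz - 9/4y + 9/4 ≠ 0; add k_3 = -27/4xz - 9/4y + 9/4 to the basis.

S(h_1,k_3): lcm = x^2z. S = -1/3xy + 1/3x + 4yz - 4z.
  reduce S modulo (h_1, h_2, k_3):
  remainder -1/3xy + 1/3x + 4yz - 4z ≠ 0; add k_4 = -1/3xy + 1/3x + 4yz - 4z to the basis.

S(k_3,k_4): lcm = xyz. S = xz + 1/3y^2 + 12yz^2 - 1/3y - 12z^2.
  reduce S modulo (h_1, h_2, k_3, k_4):
  remainder 1/3y^2 + 12yz^2 - 2/3y - 12z^2 + 1/3 ≠ 0; add k_5 = 1/3y^2 + 12yz^2 - 2/3y - 12z^2 + 1/3 to the basis.

The other S-polynomials (S(h_2,k_3), S(h_1,k_4), S(h_2,k_4), S(h_1,k_5), S(h_2,k_5), S(k_3,k_5), S(k_4,k_5)) all reduce to 0 modulo the current basis, so we have a Gröbner basis.
Inter-reduce: drop elements whose leading term is divisible by another's, tail-reduce, and make monic.
Reduced Gröbner basis: {x^2 + 4y - 4, xy - x - 12yz + 12z, xz + 1/3y - 1/3, y^2 + 36yz^2 - 2y - 36z^2 + 1}.

The two bases agree; hence the ideals are identical.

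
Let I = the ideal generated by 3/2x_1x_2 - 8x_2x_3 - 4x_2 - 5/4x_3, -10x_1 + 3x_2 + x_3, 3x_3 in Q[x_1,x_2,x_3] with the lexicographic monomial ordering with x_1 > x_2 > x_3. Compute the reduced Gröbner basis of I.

f_1 = 3/2x_1x_2 - 8x_2x_3 - 4x_2 - 5/4x_3, LT = x_1x_2.
f_2 = -10x_1 + 3x_2 + x_3, LT = x_1.
f_3 = 3x_3, LT = x_3.

S(f_1,f_2): lcm = x_1x_2. S = 3/10x_2^2 - 157/30x_2x_3 - 8/3x_2 - 5/6x_3.
  reduce S modulo (f_1, f_2, f_3):
  remainder 3/10x_2^2 - 8/3x_2 ≠ 0; add g_4 = 3/10x_2^2 - 8/3x_2 to the basis.

The other S-polynomials (S(f_1,f_3), S(f_2,f_3), S(f_1,g_4), S(f_2,g_4), S(f_3,g_4)) all reduce to 0 modulo the current basis, so we have a Gröbner basis.
Inter-reduce: drop elements whose leading term is divisible by another's, tail-reduce, and make monic.

G = {x_1 - 3/10x_2, x_2^2 - 80/9x_2, x_3}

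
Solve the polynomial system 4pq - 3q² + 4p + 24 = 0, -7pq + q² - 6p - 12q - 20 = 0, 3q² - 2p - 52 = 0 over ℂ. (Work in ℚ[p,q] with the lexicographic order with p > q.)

{(-2, -4)}

Compute a lex Gröbner basis by Buchberger's algorithm.
f_1 = 4pq + 4p - 3q² + 24, LT = pq.
f_2 = -7pq - 6p + q² - 12q - 20, LT = pq.
f_3 = -2p + 3q² - 52, LT = p.

S(f_1,f_2): lcm = pq. S = 1/7p - 17/28q² - 12/7q + 22/7.
  leading term p: subtract (-1/14)·f_3 from 1/7p - 17/28q² - 12/7q + 22/7 → -11/28q² - 12/7q - 4/7
  leading term q²: no divisor's leading term divides it; move -11/28q² to the remainder.
  leading term q: no divisor's leading term divides it; move -12/7q to the remainder.
  leading term 1: no divisor's leading term divides it; move -4/7 to the remainder.
  remainder -11/28q² - 12/7q - 4/7 ≠ 0; add h_4 = -11/28q² - 12/7q - 4/7 to the basis.

S(f_1,f_3): lcm = pq. S = p + 3/2q³ - ¾q² - 26q + 6.
  leading term p: subtract (-½)·f_3 from p + 3/2q³ - ¾q² - 26q + 6 → 3/2q³ + ¾q² - 26q - 20
  leading term q³: subtract (-42/11q)·h_4 from 3/2q³ + ¾q² - 26q - 20 → -255/44q² - 310/11q - 20
  leading term q²: subtract (1785/121)·h_4 from -255/44q² - 310/11q - 20 → -350/121q - 1400/121
  leading term q: no divisor's leading term divides it; move -350/121q to the remainder.
  leading term 1: no divisor's leading term divides it; move -1400/121 to the remainder.
  remainder -350/121q - 1400/121 ≠ 0; add h_5 = -350/121q - 1400/121 to the basis.

The other S-polynomials (S(f_2,f_3), S(f_1,h_4), S(f_2,h_4), S(f_3,h_4), S(f_1,h_5), S(f_2,h_5), S(f_3,h_5), S(h_4,h_5)) all reduce to 0 modulo the current basis, so we have a Gröbner basis.
Inter-reduce: drop elements whose leading term is divisible by another's, tail-reduce, and make monic.
Reduced Gröbner basis: {p + 2, q + 4}.

From the last basis element, q + 4 = 0, so q takes values in {-4}. Each choice, substituted upward through the basis, yields the corresponding point(s) of the solution set.
  q = -4: the earlier basis element becomes p + 2 = 0, giving p = -2 — point (-2, -4).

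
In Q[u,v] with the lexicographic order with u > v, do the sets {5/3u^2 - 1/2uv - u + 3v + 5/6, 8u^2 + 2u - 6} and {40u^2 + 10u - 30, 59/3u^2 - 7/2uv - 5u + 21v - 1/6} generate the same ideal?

Yes, the ideals are equal.

Since reduced Gröbner bases are canonical representatives of ideals under a given ordering, it suffices to compute and compare them.
Buchberger on the first generating set:
f_1 = 5/3u^2 - 1/2uv - u + 3v + 5/6, LT = u^2.
f_2 = 8u^2 + 2u - 6, LT = u^2.

S(f_1,f_2): lcm = u^2. S = -3/10uv - 17/20u + 9/5v + 5/4.
  leading term uv: no divisor's leading term divides it; move -3/10uv to the remainder.
  leading term u: no divisor's leading term divides it; move -17/20u to the remainder.
  leading term v: no divisor's leading term divides it; move 9/5v to the remainder.
  leading term 1: no divisor's leading term divides it; move 5/4 to the remainder.
  remainder -3/10uv - 17/20u + 9/5v + 5/4 ≠ 0; add g_3 = -3/10uv - 17/20u + 9/5v + 5/4 to the basis.

S(f_1,g_3): lcm = u^2v. S = -17/6u^2 - 3/10uv^2 + 27/5uv + 25/6u + 9/5v^2 + 1/2v.
  leading term u^2: subtract (-17/10)·f_1 from -17/6u^2 - 3/10uv^2 + 27/5uv + 25/6u + 9/5v^2 + 1/2v → -3/10uv^2 + 91/20uv + 37/15u + 9/5v^2 + 28/5v + 17/12
  leading term uv^2: subtract (v)·g_3 from -3/10uv^2 + 91/20uv + 37/15u + 9/5v^2 + 28/5v + 17/12 → 27/5uv + 37/15u + 87/20v + 17/12
  leading term uv: subtract (-18)·g_3 from 27/5uv + 37/15u + 87/20v + 17/12 → -77/6u + 147/4v + 287/12
  leading term u: no divisor's leading term divides it; move -77/6u to the remainder.
  leading term v: no divisor's leading term divides it; move 147/4v to the remainder.
  leading term 1: no divisor's leading term divides it; move 287/12 to the remainder.
  remainder -77/6u + 147/4v + 287/12 ≠ 0; add g_4 = -77/6u + 147/4v + 287/12 to the basis.

S(g_3,g_4): lcm = uv. S = 17/6u + 63/22v^2 - 91/22v - 25/6.
  leading term u: subtract (-17/77)·g_4 from 17/6u + 63/22v^2 - 91/22v - 25/6 → 63/22v^2 + 175/44v + 49/44
  leading term v^2: no divisor's leading term divides it; move 63/22v^2 to the remainder.
  leading term v: no divisor's leading term divides it; move 175/44v to the remainder.
  leading term 1: no divisor's leading term divides it; move 49/44 to the remainder.
  remainder 63/22v^2 + 175/44v + 49/44 ≠ 0; add g_5 = 63/22v^2 + 175/44v + 49/44 to the basis.

The other S-polynomials (S(f_2,g_3), S(f_1,g_4), S(f_2,g_4), S(f_1,g_5), S(f_2,g_5), S(g_3,g_5), S(g_4,g_5)) all reduce to 0 modulo the current basis, so we have a Gröbner basis.
Inter-reduce: drop elements whose leading term is divisible by another's, tail-reduce, and make monic.
Reduced Gröbner basis: {u - 63/22v - 41/22, v^2 + 25/18v + 7/18}.

Buchberger on the second generating set:
h_1 = 40u^2 + 10u - 30, LT = u^2.
h_2 = 59/3u^2 - 7/2uv - 5u + 21v - 1/6, LT = u^2.

S(h_1,h_2): lcm = u^2. S = 21/118uv + 119/236u - 63/59v - 175/236.
  leading term uv: no divisor's leading term divides it; move 21/118uv to the remainder.
  leading term u: no divisor's leading term divides it; move 119/236u to the remainder.
  leading term v: no divisor's leading term divides it; move -63/59v to the remainder.
  leading term 1: no divisor's leading term divides it; move -175/236 to the remainder.
  remainder 21/118uv + 119/236u - 63/59v - 175/236 ≠ 0; add k_3 = 21/118uv + 119/236u - 63/59v - 175/236 to the basis.

S(h_1,k_3): lcm = u^2v. S = -17/6u^2 + 25/4uv + 25/6u - 3/4v.
  leading term u^2: subtract (-17/240)·h_1 from -17/6u^2 + 25/4uv + 25/6u - 3/4v → 25/4uv + 39/8u - 3/4v - 17/8
  leading term uv: subtract (1475/42)·k_3 from 25/4uv + 39/8u - 3/4v - 17/8 → -77/6u + 147/4v + 287/12
  leading term u: no divisor's leading term divides it; move -77/6u to the remainder.
  leading term v: no divisor's leading term divides it; move 147/4v to the remainder.
  leading term 1: no divisor's leading term divides it; move 287/12 to the remainder.
  remainder -77/6u + 147/4v + 287/12 ≠ 0; add k_4 = -77/6u + 147/4v + 287/12 to the basis.

S(k_3,k_4): lcm = uv. S = 17/6u + 63/22v^2 - 91/22v - 25/6.
  leading term u: subtract (-17/77)·k_4 from 17/6u + 63/22v^2 - 91/22v - 25/6 → 63/22v^2 + 175/44v + 49/44
  leading term v^2: no divisor's leading term divides it; move 63/22v^2 to the remainder.
  leading term v: no divisor's leading term divides it; move 175/44v to the remainder.
  leading term 1: no divisor's leading term divides it; move 49/44 to the remainder.
  remainder 63/22v^2 + 175/44v + 49/44 ≠ 0; add k_5 = 63/22v^2 + 175/44v + 49/44 to the basis.

The other S-polynomials (S(h_2,k_3), S(h_1,k_4), S(h_2,k_4), S(h_1,k_5), S(h_2,k_5), S(k_3,k_5), S(k_4,k_5)) all reduce to 0 modulo the current basis, so we have a Gröbner basis.
Inter-reduce: drop elements whose leading term is divisible by another's, tail-reduce, and make monic.
Reduced Gröbner basis: {u - 63/22v - 41/22, v^2 + 25/18v + 7/18}.

The two bases agree; hence the ideals are identical.
The same test decides containment: I ⊆ J iff every generator of I reduces to 0 modulo a Gröbner basis of J.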